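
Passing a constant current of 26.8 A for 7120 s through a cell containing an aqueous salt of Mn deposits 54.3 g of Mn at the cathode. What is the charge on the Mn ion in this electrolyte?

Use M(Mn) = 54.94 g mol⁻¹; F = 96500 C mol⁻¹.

Q = I·t = 26.80 A × 7120.0 s = 190800 C, so n(e⁻) = 190800/96500 = 1.977 mol.
n(Mn) deposited = 54.3 / 54.94 = 0.9884 mol.
Electrons per atom = n(e⁻)/n(Mn) = 1.977 / 0.9884 = 2.00 ≈ 2, so the ion is Mn²⁺.

+2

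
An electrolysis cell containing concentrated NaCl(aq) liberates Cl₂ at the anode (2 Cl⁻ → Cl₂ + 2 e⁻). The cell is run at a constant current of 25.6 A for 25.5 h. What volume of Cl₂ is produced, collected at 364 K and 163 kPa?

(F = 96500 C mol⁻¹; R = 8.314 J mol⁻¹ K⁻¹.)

Q = I·t = 25.60 A × 91800 s = 2350000 C.
n(e⁻) = Q/F = 2350000 / 96500 = 24.35 mol.
2 electrons are transferred per Cl₂ molecule, so n(Cl₂) = 24.35 / 2 = 12.18 mol.
V = nRT/P = (12.18 × 8.314 × 364) / (163 × 10³ Pa) = 0.226 m³ = 226 L.

226 L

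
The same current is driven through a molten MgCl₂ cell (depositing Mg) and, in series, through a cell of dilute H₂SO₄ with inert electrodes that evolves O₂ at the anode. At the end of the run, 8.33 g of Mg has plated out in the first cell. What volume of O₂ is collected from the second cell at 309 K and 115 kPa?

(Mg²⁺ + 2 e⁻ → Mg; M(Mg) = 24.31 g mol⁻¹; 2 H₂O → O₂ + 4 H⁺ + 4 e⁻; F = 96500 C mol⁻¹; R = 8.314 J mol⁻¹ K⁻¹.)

3.83 L

n(Mg) = 8.33 / 24.31 = 0.3427 mol, so n(e⁻) = 2 × 0.3427 = 0.6853 mol.
The cells are in series, so the same 0.6853 mol of electrons passes through the second cell.
2 H₂O → O₂ + 4 H⁺ + 4 e⁻ — 4 mol e⁻ per mol O₂, so n(O₂) = 0.6853/4 = 0.1713 mol.
V = nRT/P = (0.1713 × 8.314 × 309) / (115 × 10³) = 0.00383 m³ = 3.83 L.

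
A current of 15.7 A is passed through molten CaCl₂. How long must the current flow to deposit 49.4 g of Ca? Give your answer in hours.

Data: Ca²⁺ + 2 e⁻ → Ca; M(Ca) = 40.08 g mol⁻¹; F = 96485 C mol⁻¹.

n(Ca) = m/M = 49.4 / 40.08 = 1.233 mol.
Each Ca atom requires 2 electrons, so n(e⁻) = 2 × 1.233 = 2.465 mol.
Q = n(e⁻)·F = 2.465 × 96485 = 237800 C.
t = Q/I = 237800 / 15.70 A = 15150 s = 4.21 h.

4.21 h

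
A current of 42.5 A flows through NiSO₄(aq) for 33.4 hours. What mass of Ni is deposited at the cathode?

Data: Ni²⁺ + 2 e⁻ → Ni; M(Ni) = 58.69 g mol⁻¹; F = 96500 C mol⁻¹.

1550 g

Q = I·t = 42.50 A × 120240 s = 5110000 C.
n(e⁻) = Q/F = 5110000 / 96500 = 52.96 mol.
Ni²⁺ + 2 e⁻ → Ni, so n(Ni) = n(e⁻)/2 = 26.48 mol.
m = n·M = 26.48 × 58.69 = 1550 g.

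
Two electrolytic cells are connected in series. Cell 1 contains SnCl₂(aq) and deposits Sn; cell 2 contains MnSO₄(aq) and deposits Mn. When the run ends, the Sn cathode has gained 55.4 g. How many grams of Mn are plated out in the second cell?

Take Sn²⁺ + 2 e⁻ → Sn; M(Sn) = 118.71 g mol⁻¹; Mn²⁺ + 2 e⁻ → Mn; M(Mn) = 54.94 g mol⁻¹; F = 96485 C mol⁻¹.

n(Sn) = 55.4 / 118.71 = 0.4667 mol.
Since Sn²⁺ + 2 e⁻ → Sn, n(e⁻) passed = 2 × 0.4667 = 0.9334 mol.
Cells in series carry the same charge, so the same 0.9334 mol of electrons passes through cell 2.
Mn²⁺ + 2 e⁻ → Mn, so n(Mn) = 0.9334 / 2 = 0.4667 mol.
m(Mn) = 0.4667 × 54.94 = 25.6 g.

25.6 g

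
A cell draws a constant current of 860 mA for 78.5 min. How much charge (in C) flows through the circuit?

4050 C

Q = I·t = 0.8600 A × 4710.0 s = 4050 C.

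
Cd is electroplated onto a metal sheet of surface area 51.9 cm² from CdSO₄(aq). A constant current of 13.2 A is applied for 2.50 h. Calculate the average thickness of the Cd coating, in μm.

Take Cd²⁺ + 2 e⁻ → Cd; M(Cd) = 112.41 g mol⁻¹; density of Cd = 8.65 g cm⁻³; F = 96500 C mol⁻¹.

Q = I·t = 13.20 × 9000.0 = 118800 C; n(e⁻) = 1.231 mol.
n(Cd) = n(e⁻)/2 = 0.6155 mol, so m = 0.6155 × 112.41 = 69.19 g.
Volume = m/ρ = 69.19 / 8.65 = 7.999 cm³.
Thickness = V/A = 7.999 / 51.9 = 0.154 cm = 1540 μm.

1540 μm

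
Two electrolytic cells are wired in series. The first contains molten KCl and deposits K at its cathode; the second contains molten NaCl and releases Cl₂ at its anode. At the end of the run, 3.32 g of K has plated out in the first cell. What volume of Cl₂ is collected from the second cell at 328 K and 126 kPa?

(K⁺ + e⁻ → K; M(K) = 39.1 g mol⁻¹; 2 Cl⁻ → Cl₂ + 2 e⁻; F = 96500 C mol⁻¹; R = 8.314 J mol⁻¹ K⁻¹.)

n(K) = 3.32 / 39.1 = 0.08491 mol, so n(e⁻) = 1 × 0.08491 = 0.08491 mol.
The cells are in series, so the same 0.08491 mol of electrons passes through the second cell.
2 Cl⁻ → Cl₂ + 2 e⁻ — 2 mol e⁻ per mol Cl₂, so n(Cl₂) = 0.08491/2 = 0.04246 mol.
V = nRT/P = (0.04246 × 8.314 × 328) / (126 × 10³) = 9.19 × 10⁻⁴ m³ = 0.919 L.

0.919 L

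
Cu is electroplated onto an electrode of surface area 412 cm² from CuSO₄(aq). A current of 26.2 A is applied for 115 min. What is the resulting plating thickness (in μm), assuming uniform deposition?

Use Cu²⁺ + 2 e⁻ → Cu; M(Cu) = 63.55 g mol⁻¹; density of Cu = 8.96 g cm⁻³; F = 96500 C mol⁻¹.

Q = I·t = 26.20 × 6900.0 = 180800 C; n(e⁻) = 1.873 mol.
n(Cu) = n(e⁻)/2 = 0.9367 mol, so m = 0.9367 × 63.55 = 59.53 g.
Volume = m/ρ = 59.53 / 8.96 = 6.644 cm³.
Thickness = V/A = 6.644 / 412 = 0.0161 cm = 161 μm.

161 μm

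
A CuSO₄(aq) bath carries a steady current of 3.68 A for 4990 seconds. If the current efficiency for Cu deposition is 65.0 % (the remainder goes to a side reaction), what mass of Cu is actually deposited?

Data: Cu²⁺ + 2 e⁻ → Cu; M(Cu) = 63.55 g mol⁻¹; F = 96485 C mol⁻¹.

Q = I·t = 3.680 × 4990.0 = 18360 C.
n(e⁻) = 18360/96485 = 0.1903 mol; theoretically n(Cu) = 0.1903/2 = 0.09516 mol, m_theo = 6.047 g.
At 65.0 % efficiency, m_actual = 0.650 × 6.047 = 3.93 g.

3.93 g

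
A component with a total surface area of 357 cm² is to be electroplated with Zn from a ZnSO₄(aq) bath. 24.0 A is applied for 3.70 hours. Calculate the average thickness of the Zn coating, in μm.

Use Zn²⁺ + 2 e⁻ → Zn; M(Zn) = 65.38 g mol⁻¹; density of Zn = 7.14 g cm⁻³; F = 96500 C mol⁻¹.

Q = I·t = 24.00 × 13320 = 319700 C; n(e⁻) = 3.313 mol.
n(Zn) = n(e⁻)/2 = 1.656 mol, so m = 1.656 × 65.38 = 108.3 g.
Volume = m/ρ = 108.3 / 7.14 = 15.17 cm³.
Thickness = V/A = 15.17 / 357 = 0.0425 cm = 425 μm.

425 μm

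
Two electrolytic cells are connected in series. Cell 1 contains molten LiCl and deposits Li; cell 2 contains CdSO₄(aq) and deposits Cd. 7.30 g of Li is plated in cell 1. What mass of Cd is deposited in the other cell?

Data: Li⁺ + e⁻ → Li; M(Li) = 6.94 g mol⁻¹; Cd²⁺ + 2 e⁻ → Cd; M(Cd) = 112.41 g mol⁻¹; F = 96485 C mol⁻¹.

59.1 g

n(Li) = 7.30 / 6.94 = 1.052 mol.
Since Li⁺ + e⁻ → Li, n(e⁻) passed = 1 × 1.052 = 1.052 mol.
Cells in series carry the same charge, so the same 1.052 mol of electrons passes through cell 2.
Cd²⁺ + 2 e⁻ → Cd, so n(Cd) = 1.052 / 2 = 0.5259 mol.
m(Cd) = 0.5259 × 112.41 = 59.1 g.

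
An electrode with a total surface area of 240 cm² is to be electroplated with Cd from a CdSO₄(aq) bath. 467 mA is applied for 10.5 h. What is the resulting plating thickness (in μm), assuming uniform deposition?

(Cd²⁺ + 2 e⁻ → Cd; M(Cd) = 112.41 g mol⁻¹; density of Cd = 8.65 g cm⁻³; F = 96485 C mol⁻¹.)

Q = I·t = 0.4670 × 37800 = 17650 C; n(e⁻) = 0.1830 mol.
n(Cd) = n(e⁻)/2 = 0.09148 mol, so m = 0.09148 × 112.41 = 10.28 g.
Volume = m/ρ = 10.28 / 8.65 = 1.189 cm³.
Thickness = V/A = 1.189 / 240 = 0.00495 cm = 49.5 μm.

49.5 μm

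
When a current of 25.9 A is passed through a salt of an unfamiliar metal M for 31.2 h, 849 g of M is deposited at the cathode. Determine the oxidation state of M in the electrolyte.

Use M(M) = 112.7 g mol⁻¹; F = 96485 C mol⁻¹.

Q = I·t = 25.90 A × 112320 s = 2909000 C, so n(e⁻) = 2909000/96485 = 30.15 mol.
n(M) deposited = 849 / 112.7 = 7.533 mol.
Electrons per atom = n(e⁻)/n(M) = 30.15 / 7.533 = 4.00 ≈ 4, so the ion is M⁴⁺.

+4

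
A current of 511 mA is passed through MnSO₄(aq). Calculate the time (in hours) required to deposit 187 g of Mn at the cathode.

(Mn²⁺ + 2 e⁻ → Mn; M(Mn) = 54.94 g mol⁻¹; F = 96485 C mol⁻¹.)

n(Mn) = m/M = 187 / 54.94 = 3.404 mol.
Each Mn atom requires 2 electrons, so n(e⁻) = 2 × 3.404 = 6.807 mol.
Q = n(e⁻)·F = 6.807 × 96485 = 656800 C.
t = Q/I = 656800 / 0.5110 A = 1285000 s = 357 h.

357 h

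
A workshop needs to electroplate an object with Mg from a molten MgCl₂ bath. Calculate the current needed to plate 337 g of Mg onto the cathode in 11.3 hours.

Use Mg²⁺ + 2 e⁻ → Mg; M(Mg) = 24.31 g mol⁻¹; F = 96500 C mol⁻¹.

65.8 A

n(Mg) = 337 / 24.31 = 13.86 mol.
n(e⁻) = 2 × 13.86 = 27.73 mol.
Q = n(e⁻)·F = 27.73 × 96500 = 2675000 C.
I = Q/t = 2675000 / 40680 s = 65.8 A.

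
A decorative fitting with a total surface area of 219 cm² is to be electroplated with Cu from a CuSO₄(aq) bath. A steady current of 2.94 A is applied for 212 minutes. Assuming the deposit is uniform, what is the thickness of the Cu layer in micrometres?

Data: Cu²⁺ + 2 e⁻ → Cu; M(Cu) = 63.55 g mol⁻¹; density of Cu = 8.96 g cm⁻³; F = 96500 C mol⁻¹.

62.8 μm

Q = I·t = 2.940 × 12720 = 37400 C; n(e⁻) = 0.3875 mol.
n(Cu) = n(e⁻)/2 = 0.1938 mol, so m = 0.1938 × 63.55 = 12.31 g.
Volume = m/ρ = 12.31 / 8.96 = 1.374 cm³.
Thickness = V/A = 1.374 / 219 = 0.00628 cm = 62.8 μm.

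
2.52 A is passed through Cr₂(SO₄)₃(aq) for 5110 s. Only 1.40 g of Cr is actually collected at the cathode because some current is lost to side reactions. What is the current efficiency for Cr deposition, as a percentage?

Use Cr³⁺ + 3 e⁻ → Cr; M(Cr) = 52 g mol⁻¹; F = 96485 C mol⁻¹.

Q = I·t = 2.520 × 5110.0 = 12880 C; n(e⁻) = 12880/96485 = 0.1335 mol.
Theoretical n(Cr) = n(e⁻)/3 = 0.04449 mol, i.e. m_theo = 0.04449 × 52 = 2.313 g.
Efficiency = m_actual / m_theo = 1.40 / 2.313 = 60.5 %.

60.5 %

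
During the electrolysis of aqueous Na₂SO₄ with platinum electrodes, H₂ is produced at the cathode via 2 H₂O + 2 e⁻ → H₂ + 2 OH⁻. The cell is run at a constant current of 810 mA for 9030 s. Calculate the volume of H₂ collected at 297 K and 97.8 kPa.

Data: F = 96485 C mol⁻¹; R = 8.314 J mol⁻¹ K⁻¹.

Q = I·t = 0.8100 A × 9030.0 s = 7314 C.
n(e⁻) = Q/F = 7314 / 96485 = 0.07581 mol.
2 electrons are transferred per H₂ molecule, so n(H₂) = 0.07581 / 2 = 0.03790 mol.
V = nRT/P = (0.03790 × 8.314 × 297) / (97.8 × 10³ Pa) = 9.57 × 10⁻⁴ m³ = 0.957 L.

0.957 L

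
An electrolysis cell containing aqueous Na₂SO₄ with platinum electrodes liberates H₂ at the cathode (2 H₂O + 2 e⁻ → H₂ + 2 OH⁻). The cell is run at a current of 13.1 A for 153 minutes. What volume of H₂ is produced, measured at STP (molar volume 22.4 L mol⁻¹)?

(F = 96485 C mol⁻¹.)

Q = I·t = 13.10 A × 9180.0 s = 120300 C.
n(e⁻) = Q/F = 120300 / 96485 = 1.246 mol.
2 electrons are transferred per H₂ molecule, so n(H₂) = 1.246 / 2 = 0.6232 mol.
V = n × V_m = 0.6232 × 22.4 = 14.0 L.

14.0 L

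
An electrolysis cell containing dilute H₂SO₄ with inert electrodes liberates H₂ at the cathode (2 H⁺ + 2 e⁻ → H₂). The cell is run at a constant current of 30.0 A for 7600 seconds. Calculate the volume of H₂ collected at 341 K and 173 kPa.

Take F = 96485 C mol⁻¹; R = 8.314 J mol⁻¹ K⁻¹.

Q = I·t = 30.00 A × 7600.0 s = 228000 C.
n(e⁻) = Q/F = 228000 / 96485 = 2.363 mol.
2 electrons are transferred per H₂ molecule, so n(H₂) = 2.363 / 2 = 1.182 mol.
V = nRT/P = (1.182 × 8.314 × 341) / (173 × 10³ Pa) = 0.0194 m³ = 19.4 L.

19.4 L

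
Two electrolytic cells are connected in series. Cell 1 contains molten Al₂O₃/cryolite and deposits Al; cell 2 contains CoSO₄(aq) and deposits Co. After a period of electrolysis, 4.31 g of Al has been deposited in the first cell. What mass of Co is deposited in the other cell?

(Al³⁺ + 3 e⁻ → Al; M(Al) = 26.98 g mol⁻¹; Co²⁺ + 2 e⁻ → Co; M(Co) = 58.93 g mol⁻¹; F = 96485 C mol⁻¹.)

n(Al) = 4.31 / 26.98 = 0.1597 mol.
Since Al³⁺ + 3 e⁻ → Al, n(e⁻) passed = 3 × 0.1597 = 0.4792 mol.
Cells in series carry the same charge, so the same 0.4792 mol of electrons passes through cell 2.
Co²⁺ + 2 e⁻ → Co, so n(Co) = 0.4792 / 2 = 0.2396 mol.
m(Co) = 0.2396 × 58.93 = 14.1 g.

14.1 g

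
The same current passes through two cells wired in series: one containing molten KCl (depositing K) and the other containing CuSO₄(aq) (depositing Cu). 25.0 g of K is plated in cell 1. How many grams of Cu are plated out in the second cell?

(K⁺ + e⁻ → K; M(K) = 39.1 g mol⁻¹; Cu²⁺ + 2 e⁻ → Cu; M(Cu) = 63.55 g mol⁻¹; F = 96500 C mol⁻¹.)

n(K) = 25.0 / 39.1 = 0.6394 mol.
Since K⁺ + e⁻ → K, n(e⁻) passed = 1 × 0.6394 = 0.6394 mol.
Cells in series carry the same charge, so the same 0.6394 mol of electrons passes through cell 2.
Cu²⁺ + 2 e⁻ → Cu, so n(Cu) = 0.6394 / 2 = 0.3197 mol.
m(Cu) = 0.3197 × 63.55 = 20.3 g.

20.3 g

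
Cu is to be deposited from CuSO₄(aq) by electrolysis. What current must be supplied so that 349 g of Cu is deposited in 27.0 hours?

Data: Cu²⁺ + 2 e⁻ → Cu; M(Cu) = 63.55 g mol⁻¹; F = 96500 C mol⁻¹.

10.9 A

n(Cu) = 349 / 63.55 = 5.492 mol.
n(e⁻) = 2 × 5.492 = 10.98 mol.
Q = n(e⁻)·F = 10.98 × 96500 = 1060000 C.
I = Q/t = 1060000 / 97200 s = 10.9 A.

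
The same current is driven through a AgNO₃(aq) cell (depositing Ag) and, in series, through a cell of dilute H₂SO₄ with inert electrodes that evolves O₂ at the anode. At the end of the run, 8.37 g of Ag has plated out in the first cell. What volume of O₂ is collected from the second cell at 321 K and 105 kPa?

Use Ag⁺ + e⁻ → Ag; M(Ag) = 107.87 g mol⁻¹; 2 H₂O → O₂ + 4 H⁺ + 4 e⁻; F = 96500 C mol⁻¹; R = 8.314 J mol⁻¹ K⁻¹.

0.493 L

n(Ag) = 8.37 / 107.87 = 0.07759 mol, so n(e⁻) = 1 × 0.07759 = 0.07759 mol.
The cells are in series, so the same 0.07759 mol of electrons passes through the second cell.
2 H₂O → O₂ + 4 H⁺ + 4 e⁻ — 4 mol e⁻ per mol O₂, so n(O₂) = 0.07759/4 = 0.01940 mol.
V = nRT/P = (0.01940 × 8.314 × 321) / (105 × 10³) = 4.93 × 10⁻⁴ m³ = 0.493 L.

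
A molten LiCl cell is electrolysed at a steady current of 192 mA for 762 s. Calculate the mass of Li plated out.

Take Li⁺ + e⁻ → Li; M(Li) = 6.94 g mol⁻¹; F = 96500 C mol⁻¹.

0.0105 g

Q = I·t = 0.1920 A × 762.00 s = 146.3 C.
n(e⁻) = Q/F = 146.3 / 96500 = 0.001516 mol.
Li⁺ + e⁻ → Li, so n(Li) = n(e⁻)/1 = 0.001516 mol.
m = n·M = 0.001516 × 6.94 = 0.0105 g.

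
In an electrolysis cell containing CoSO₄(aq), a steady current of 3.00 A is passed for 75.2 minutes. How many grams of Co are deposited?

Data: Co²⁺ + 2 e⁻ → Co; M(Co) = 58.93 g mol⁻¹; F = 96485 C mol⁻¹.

4.13 g

Q = I·t = 3.000 A × 4512.0 s = 13540 C.
n(e⁻) = Q/F = 13540 / 96485 = 0.1403 mol.
Co²⁺ + 2 e⁻ → Co, so n(Co) = n(e⁻)/2 = 0.07015 mol.
m = n·M = 0.07015 × 58.93 = 4.13 g.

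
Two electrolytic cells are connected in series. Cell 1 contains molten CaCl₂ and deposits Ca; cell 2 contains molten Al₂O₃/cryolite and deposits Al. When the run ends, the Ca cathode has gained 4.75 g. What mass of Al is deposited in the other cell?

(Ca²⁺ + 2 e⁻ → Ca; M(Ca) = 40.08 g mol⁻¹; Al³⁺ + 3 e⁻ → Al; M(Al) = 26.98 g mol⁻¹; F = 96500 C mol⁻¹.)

2.13 g

n(Ca) = 4.75 / 40.08 = 0.1185 mol.
Since Ca²⁺ + 2 e⁻ → Ca, n(e⁻) passed = 2 × 0.1185 = 0.2370 mol.
Cells in series carry the same charge, so the same 0.2370 mol of electrons passes through cell 2.
Al³⁺ + 3 e⁻ → Al, so n(Al) = 0.2370 / 3 = 0.07901 mol.
m(Al) = 0.07901 × 26.98 = 2.13 g.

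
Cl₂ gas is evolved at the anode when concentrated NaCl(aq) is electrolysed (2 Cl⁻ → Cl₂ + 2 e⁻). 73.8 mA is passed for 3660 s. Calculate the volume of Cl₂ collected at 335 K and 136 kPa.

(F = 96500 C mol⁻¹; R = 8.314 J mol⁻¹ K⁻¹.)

Q = I·t = 0.07380 A × 3660.0 s = 270.1 C.
n(e⁻) = Q/F = 270.1 / 96500 = 0.002799 mol.
2 electrons are transferred per Cl₂ molecule, so n(Cl₂) = 0.002799 / 2 = 0.001400 mol.
V = nRT/P = (0.001400 × 8.314 × 335) / (136 × 10³ Pa) = 2.87 × 10⁻⁵ m³ = 0.0287 L.

0.0287 L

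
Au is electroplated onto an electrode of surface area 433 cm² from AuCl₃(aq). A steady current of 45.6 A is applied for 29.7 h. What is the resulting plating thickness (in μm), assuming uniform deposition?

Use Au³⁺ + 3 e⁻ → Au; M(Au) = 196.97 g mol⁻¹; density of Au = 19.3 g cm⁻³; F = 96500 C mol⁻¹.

Q = I·t = 45.60 × 106920 = 4876000 C; n(e⁻) = 50.52 mol.
n(Au) = n(e⁻)/3 = 16.84 mol, so m = 16.84 × 196.97 = 3317 g.
Volume = m/ρ = 3317 / 19.3 = 171.9 cm³.
Thickness = V/A = 171.9 / 433 = 0.397 cm = 3970 μm.

3970 μm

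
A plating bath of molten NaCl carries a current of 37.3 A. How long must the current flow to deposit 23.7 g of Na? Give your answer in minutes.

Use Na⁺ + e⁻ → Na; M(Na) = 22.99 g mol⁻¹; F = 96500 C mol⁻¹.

44.5 min

n(Na) = m/M = 23.7 / 22.99 = 1.031 mol.
Each Na atom requires 1 electron, so n(e⁻) = 1 × 1.031 = 1.031 mol.
Q = n(e⁻)·F = 1.031 × 96500 = 99480 C.
t = Q/I = 99480 / 37.30 A = 2667 s = 44.5 min.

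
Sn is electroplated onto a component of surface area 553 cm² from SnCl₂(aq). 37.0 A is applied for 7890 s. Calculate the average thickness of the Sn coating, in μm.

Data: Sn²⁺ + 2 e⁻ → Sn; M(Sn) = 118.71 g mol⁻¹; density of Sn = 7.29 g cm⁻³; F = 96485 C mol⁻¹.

445 μm

Q = I·t = 37.00 × 7890.0 = 291900 C; n(e⁻) = 3.026 mol.
n(Sn) = n(e⁻)/2 = 1.513 mol, so m = 1.513 × 118.71 = 179.6 g.
Volume = m/ρ = 179.6 / 7.29 = 24.63 cm³.
Thickness = V/A = 24.63 / 553 = 0.0445 cm = 445 μm.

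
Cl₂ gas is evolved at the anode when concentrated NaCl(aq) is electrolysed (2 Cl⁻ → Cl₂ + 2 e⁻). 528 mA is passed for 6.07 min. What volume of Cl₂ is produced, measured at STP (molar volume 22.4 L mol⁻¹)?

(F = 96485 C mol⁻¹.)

0.0223 L

Q = I·t = 0.5280 A × 364.20 s = 192.3 C.
n(e⁻) = Q/F = 192.3 / 96485 = 0.001993 mol.
2 electrons are transferred per Cl₂ molecule, so n(Cl₂) = 0.001993 / 2 = 0.0009965 mol.
V = n × V_m = 0.0009965 × 22.4 = 0.0223 L.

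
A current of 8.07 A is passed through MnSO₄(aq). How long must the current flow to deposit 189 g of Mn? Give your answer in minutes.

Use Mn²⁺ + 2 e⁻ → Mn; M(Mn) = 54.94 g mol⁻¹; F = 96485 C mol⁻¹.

1370 min

n(Mn) = m/M = 189 / 54.94 = 3.440 mol.
Each Mn atom requires 2 electrons, so n(e⁻) = 2 × 3.440 = 6.880 mol.
Q = n(e⁻)·F = 6.880 × 96485 = 663800 C.
t = Q/I = 663800 / 8.070 A = 82260 s = 1370 min.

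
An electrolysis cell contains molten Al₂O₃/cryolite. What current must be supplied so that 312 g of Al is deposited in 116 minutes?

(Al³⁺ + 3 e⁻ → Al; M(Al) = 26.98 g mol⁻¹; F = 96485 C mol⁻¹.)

481 A

n(Al) = 312 / 26.98 = 11.56 mol.
n(e⁻) = 3 × 11.56 = 34.69 mol.
Q = n(e⁻)·F = 34.69 × 96485 = 3347000 C.
I = Q/t = 3347000 / 6960.0 s = 481 A.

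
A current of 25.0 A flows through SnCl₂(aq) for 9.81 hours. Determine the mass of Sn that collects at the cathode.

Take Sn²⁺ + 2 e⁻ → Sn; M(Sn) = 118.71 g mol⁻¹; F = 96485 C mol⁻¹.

543 g

Q = I·t = 25.00 A × 35316 s = 882900 C.
n(e⁻) = Q/F = 882900 / 96485 = 9.151 mol.
Sn²⁺ + 2 e⁻ → Sn, so n(Sn) = n(e⁻)/2 = 4.575 mol.
m = n·M = 4.575 × 118.71 = 543 g.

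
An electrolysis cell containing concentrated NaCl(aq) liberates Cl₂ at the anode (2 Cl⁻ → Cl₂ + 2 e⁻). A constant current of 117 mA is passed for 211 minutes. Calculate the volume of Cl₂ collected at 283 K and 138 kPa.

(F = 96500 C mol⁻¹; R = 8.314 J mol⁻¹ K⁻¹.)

Q = I·t = 0.1170 A × 12660 s = 1481 C.
n(e⁻) = Q/F = 1481 / 96500 = 0.01535 mol.
2 electrons are transferred per Cl₂ molecule, so n(Cl₂) = 0.01535 / 2 = 0.007675 mol.
V = nRT/P = (0.007675 × 8.314 × 283) / (138 × 10³ Pa) = 1.31 × 10⁻⁴ m³ = 0.131 L.

0.131 L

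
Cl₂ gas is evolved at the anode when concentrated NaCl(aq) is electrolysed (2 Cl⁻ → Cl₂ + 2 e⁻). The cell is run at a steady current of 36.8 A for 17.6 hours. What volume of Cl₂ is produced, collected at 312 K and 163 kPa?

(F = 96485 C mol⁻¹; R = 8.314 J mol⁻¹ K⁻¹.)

Q = I·t = 36.80 A × 63360 s = 2332000 C.
n(e⁻) = Q/F = 2332000 / 96485 = 24.17 mol.
2 electrons are transferred per Cl₂ molecule, so n(Cl₂) = 24.17 / 2 = 12.08 mol.
V = nRT/P = (12.08 × 8.314 × 312) / (163 × 10³ Pa) = 0.192 m³ = 192 L.

192 L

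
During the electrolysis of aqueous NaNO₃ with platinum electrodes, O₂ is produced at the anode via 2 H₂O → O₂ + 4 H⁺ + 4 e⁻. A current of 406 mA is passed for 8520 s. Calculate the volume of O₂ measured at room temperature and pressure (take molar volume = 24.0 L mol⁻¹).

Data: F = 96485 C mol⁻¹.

Q = I·t = 0.4060 A × 8520.0 s = 3459 C.
n(e⁻) = Q/F = 3459 / 96485 = 0.03585 mol.
4 electrons are transferred per O₂ molecule, so n(O₂) = 0.03585 / 4 = 0.008963 mol.
V = n × V_m = 0.008963 × 24.0 = 0.215 L.

0.215 L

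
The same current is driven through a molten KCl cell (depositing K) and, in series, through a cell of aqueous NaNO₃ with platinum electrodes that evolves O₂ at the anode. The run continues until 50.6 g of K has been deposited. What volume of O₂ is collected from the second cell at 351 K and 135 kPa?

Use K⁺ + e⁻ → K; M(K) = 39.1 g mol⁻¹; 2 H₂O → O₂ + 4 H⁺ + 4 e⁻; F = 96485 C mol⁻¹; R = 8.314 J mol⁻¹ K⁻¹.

6.99 L

n(K) = 50.6 / 39.1 = 1.294 mol, so n(e⁻) = 1 × 1.294 = 1.294 mol.
The cells are in series, so the same 1.294 mol of electrons passes through the second cell.
2 H₂O → O₂ + 4 H⁺ + 4 e⁻ — 4 mol e⁻ per mol O₂, so n(O₂) = 1.294/4 = 0.3235 mol.
V = nRT/P = (0.3235 × 8.314 × 351) / (135 × 10³) = 0.00699 m³ = 6.99 L.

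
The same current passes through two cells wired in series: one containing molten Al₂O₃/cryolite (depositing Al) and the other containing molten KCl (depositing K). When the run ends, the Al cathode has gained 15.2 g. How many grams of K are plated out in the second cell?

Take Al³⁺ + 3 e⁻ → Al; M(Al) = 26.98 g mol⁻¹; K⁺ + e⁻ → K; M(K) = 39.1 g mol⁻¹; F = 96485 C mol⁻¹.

66.1 g

n(Al) = 15.2 / 26.98 = 0.5634 mol.
Since Al³⁺ + 3 e⁻ → Al, n(e⁻) passed = 3 × 0.5634 = 1.690 mol.
Cells in series carry the same charge, so the same 1.690 mol of electrons passes through cell 2.
K⁺ + e⁻ → K, so n(K) = 1.690 / 1 = 1.690 mol.
m(K) = 1.690 × 39.1 = 66.1 g.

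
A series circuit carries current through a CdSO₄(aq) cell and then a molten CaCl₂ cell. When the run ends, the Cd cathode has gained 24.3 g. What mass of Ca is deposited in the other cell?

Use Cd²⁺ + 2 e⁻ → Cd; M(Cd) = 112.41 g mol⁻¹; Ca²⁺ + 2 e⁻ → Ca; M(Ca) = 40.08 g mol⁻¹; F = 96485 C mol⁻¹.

8.66 g

n(Cd) = 24.3 / 112.41 = 0.2162 mol.
Since Cd²⁺ + 2 e⁻ → Cd, n(e⁻) passed = 2 × 0.2162 = 0.4323 mol.
Cells in series carry the same charge, so the same 0.4323 mol of electrons passes through cell 2.
Ca²⁺ + 2 e⁻ → Ca, so n(Ca) = 0.4323 / 2 = 0.2162 mol.
m(Ca) = 0.2162 × 40.08 = 8.66 g.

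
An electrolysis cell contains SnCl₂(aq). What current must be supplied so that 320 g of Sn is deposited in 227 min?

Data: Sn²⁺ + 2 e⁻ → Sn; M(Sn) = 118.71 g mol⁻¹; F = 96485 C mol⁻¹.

n(Sn) = 320 / 118.71 = 2.696 mol.
n(e⁻) = 2 × 2.696 = 5.391 mol.
Q = n(e⁻)·F = 5.391 × 96485 = 520200 C.
I = Q/t = 520200 / 13620 s = 38.2 A.

38.2 A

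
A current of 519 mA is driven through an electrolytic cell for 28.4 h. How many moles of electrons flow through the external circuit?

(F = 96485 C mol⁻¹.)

Q = I·t = 0.5190 A × 102240 s = 53060 C.
n(e⁻) = Q/F = 53060 / 96485 = 0.550 mol.

0.550 mol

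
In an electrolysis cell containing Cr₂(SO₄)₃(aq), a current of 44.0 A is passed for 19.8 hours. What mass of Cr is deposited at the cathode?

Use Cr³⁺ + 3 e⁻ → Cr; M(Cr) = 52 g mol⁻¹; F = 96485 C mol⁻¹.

Q = I·t = 44.00 A × 71280 s = 3136000 C.
n(e⁻) = Q/F = 3136000 / 96485 = 32.51 mol.
Cr³⁺ + 3 e⁻ → Cr, so n(Cr) = n(e⁻)/3 = 10.84 mol.
m = n·M = 10.84 × 52 = 563 g.

563 g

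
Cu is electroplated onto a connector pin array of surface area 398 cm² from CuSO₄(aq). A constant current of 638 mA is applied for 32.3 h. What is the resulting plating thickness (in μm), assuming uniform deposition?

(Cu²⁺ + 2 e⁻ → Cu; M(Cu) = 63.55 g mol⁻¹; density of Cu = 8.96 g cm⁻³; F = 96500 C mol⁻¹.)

Q = I·t = 0.6380 × 116280 = 74190 C; n(e⁻) = 0.7688 mol.
n(Cu) = n(e⁻)/2 = 0.3844 mol, so m = 0.3844 × 63.55 = 24.43 g.
Volume = m/ρ = 24.43 / 8.96 = 2.726 cm³.
Thickness = V/A = 2.726 / 398 = 0.00685 cm = 68.5 μm.

68.5 μm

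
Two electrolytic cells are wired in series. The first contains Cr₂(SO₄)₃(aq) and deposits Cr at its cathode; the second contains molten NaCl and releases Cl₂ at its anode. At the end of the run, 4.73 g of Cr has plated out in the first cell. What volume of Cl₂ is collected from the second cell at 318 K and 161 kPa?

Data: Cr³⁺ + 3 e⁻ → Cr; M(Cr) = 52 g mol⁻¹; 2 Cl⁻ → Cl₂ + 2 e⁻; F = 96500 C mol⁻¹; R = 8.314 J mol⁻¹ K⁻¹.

2.24 L

n(Cr) = 4.73 / 52 = 0.09096 mol, so n(e⁻) = 3 × 0.09096 = 0.2729 mol.
The cells are in series, so the same 0.2729 mol of electrons passes through the second cell.
2 Cl⁻ → Cl₂ + 2 e⁻ — 2 mol e⁻ per mol Cl₂, so n(Cl₂) = 0.2729/2 = 0.1364 mol.
V = nRT/P = (0.1364 × 8.314 × 318) / (161 × 10³) = 0.00224 m³ = 2.24 L.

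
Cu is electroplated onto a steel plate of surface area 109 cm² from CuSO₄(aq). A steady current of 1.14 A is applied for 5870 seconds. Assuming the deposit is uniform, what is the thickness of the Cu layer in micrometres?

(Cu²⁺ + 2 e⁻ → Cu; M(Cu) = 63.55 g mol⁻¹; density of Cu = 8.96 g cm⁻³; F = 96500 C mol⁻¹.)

Q = I·t = 1.140 × 5870.0 = 6692 C; n(e⁻) = 0.06935 mol.
n(Cu) = n(e⁻)/2 = 0.03467 mol, so m = 0.03467 × 63.55 = 2.203 g.
Volume = m/ρ = 2.203 / 8.96 = 0.2459 cm³.
Thickness = V/A = 0.2459 / 109 = 0.00226 cm = 22.6 μm.

22.6 μm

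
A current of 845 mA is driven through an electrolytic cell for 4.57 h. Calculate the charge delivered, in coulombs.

13900 C

Q = I·t = 0.8450 A × 16452 s = 13900 C.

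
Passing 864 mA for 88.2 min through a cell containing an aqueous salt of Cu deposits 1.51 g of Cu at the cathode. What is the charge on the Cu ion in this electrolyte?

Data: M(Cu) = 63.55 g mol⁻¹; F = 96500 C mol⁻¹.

+2

Q = I·t = 0.8640 A × 5292.0 s = 4572 C, so n(e⁻) = 4572/96500 = 0.04738 mol.
n(Cu) deposited = 1.51 / 63.55 = 0.02376 mol.
Electrons per atom = n(e⁻)/n(Cu) = 0.04738 / 0.02376 = 1.99 ≈ 2, so the ion is Cu²⁺.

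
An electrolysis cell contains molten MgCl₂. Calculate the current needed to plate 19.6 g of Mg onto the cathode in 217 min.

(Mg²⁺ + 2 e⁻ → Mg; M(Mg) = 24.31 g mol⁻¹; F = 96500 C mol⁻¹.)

12.0 A

n(Mg) = 19.6 / 24.31 = 0.8063 mol.
n(e⁻) = 2 × 0.8063 = 1.613 mol.
Q = n(e⁻)·F = 1.613 × 96500 = 155600 C.
I = Q/t = 155600 / 13020 s = 12.0 A.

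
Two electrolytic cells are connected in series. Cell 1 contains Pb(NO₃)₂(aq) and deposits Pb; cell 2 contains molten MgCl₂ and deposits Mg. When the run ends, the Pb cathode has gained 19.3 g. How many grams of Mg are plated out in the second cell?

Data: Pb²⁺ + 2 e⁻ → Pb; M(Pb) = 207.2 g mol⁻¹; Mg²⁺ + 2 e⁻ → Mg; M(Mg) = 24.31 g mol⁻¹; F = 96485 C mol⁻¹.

2.26 g

n(Pb) = 19.3 / 207.2 = 0.09315 mol.
Since Pb²⁺ + 2 e⁻ → Pb, n(e⁻) passed = 2 × 0.09315 = 0.1863 mol.
Cells in series carry the same charge, so the same 0.1863 mol of electrons passes through cell 2.
Mg²⁺ + 2 e⁻ → Mg, so n(Mg) = 0.1863 / 2 = 0.09315 mol.
m(Mg) = 0.09315 × 24.31 = 2.26 g.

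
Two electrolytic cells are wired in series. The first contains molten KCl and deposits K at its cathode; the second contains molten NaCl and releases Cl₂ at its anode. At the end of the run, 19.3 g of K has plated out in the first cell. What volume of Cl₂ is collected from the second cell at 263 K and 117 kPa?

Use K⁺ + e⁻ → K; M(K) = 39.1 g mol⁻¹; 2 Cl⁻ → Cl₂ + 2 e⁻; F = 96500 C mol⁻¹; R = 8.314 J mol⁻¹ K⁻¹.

4.61 L

n(K) = 19.3 / 39.1 = 0.4936 mol, so n(e⁻) = 1 × 0.4936 = 0.4936 mol.
The cells are in series, so the same 0.4936 mol of electrons passes through the second cell.
2 Cl⁻ → Cl₂ + 2 e⁻ — 2 mol e⁻ per mol Cl₂, so n(Cl₂) = 0.4936/2 = 0.2468 mol.
V = nRT/P = (0.2468 × 8.314 × 263) / (117 × 10³) = 0.00461 m³ = 4.61 L.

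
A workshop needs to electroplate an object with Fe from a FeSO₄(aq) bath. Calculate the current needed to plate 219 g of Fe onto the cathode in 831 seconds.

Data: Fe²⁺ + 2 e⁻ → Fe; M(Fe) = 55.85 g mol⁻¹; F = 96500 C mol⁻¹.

n(Fe) = 219 / 55.85 = 3.921 mol.
n(e⁻) = 2 × 3.921 = 7.842 mol.
Q = n(e⁻)·F = 7.842 × 96500 = 756800 C.
I = Q/t = 756800 / 831.00 s = 911 A.

911 A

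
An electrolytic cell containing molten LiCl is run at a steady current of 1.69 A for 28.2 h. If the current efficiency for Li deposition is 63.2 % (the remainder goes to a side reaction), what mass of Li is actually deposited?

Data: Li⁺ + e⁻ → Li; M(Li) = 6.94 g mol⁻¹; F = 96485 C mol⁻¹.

7.80 g

Q = I·t = 1.690 × 101520 = 171600 C.
n(e⁻) = 171600/96485 = 1.778 mol; theoretically n(Li) = 1.778/1 = 1.778 mol, m_theo = 12.34 g.
At 63.2 % efficiency, m_actual = 0.632 × 12.34 = 7.80 g.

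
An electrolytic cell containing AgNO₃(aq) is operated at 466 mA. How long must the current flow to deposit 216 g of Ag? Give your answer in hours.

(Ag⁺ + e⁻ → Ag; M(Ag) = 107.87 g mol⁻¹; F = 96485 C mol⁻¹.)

n(Ag) = m/M = 216 / 107.87 = 2.002 mol.
Each Ag atom requires 1 electron, so n(e⁻) = 1 × 2.002 = 2.002 mol.
Q = n(e⁻)·F = 2.002 × 96485 = 193200 C.
t = Q/I = 193200 / 0.4660 A = 414600 s = 115 h.

115 h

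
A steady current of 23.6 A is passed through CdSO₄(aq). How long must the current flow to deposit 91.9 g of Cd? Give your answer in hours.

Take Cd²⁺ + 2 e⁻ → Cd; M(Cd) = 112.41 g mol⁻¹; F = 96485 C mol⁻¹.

n(Cd) = m/M = 91.9 / 112.41 = 0.8175 mol.
Each Cd atom requires 2 electrons, so n(e⁻) = 2 × 0.8175 = 1.635 mol.
Q = n(e⁻)·F = 1.635 × 96485 = 157800 C.
t = Q/I = 157800 / 23.60 A = 6685 s = 1.86 h.

1.86 h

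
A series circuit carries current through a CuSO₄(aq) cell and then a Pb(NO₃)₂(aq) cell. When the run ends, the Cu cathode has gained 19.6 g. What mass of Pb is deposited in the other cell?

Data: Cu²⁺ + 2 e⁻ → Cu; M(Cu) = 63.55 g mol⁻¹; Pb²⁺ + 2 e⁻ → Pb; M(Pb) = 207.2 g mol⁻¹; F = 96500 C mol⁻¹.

n(Cu) = 19.6 / 63.55 = 0.3084 mol.
Since Cu²⁺ + 2 e⁻ → Cu, n(e⁻) passed = 2 × 0.3084 = 0.6168 mol.
Cells in series carry the same charge, so the same 0.6168 mol of electrons passes through cell 2.
Pb²⁺ + 2 e⁻ → Pb, so n(Pb) = 0.6168 / 2 = 0.3084 mol.
m(Pb) = 0.3084 × 207.2 = 63.9 g.

63.9 g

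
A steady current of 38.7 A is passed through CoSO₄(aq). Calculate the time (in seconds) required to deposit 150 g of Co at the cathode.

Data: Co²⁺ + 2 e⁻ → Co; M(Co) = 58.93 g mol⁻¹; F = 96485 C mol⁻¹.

12700 s

n(Co) = m/M = 150 / 58.93 = 2.545 mol.
Each Co atom requires 2 electrons, so n(e⁻) = 2 × 2.545 = 5.091 mol.
Q = n(e⁻)·F = 5.091 × 96485 = 491200 C.
t = Q/I = 491200 / 38.70 A = 12690 s.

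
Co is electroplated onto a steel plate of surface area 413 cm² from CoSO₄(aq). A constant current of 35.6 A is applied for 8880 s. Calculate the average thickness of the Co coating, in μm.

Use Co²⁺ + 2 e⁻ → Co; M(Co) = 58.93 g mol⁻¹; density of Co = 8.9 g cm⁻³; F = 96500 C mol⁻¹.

263 μm

Q = I·t = 35.60 × 8880.0 = 316100 C; n(e⁻) = 3.276 mol.
n(Co) = n(e⁻)/2 = 1.638 mol, so m = 1.638 × 58.93 = 96.53 g.
Volume = m/ρ = 96.53 / 8.9 = 10.85 cm³.
Thickness = V/A = 10.85 / 413 = 0.0263 cm = 263 μm.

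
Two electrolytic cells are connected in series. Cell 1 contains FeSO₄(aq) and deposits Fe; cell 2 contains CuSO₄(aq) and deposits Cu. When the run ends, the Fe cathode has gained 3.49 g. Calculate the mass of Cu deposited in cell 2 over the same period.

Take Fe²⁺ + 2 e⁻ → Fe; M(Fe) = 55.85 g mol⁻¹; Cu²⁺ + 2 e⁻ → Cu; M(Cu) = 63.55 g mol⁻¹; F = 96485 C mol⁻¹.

3.97 g

n(Fe) = 3.49 / 55.85 = 0.06249 mol.
Since Fe²⁺ + 2 e⁻ → Fe, n(e⁻) passed = 2 × 0.06249 = 0.1250 mol.
Cells in series carry the same charge, so the same 0.1250 mol of electrons passes through cell 2.
Cu²⁺ + 2 e⁻ → Cu, so n(Cu) = 0.1250 / 2 = 0.06249 mol.
m(Cu) = 0.06249 × 63.55 = 3.97 g.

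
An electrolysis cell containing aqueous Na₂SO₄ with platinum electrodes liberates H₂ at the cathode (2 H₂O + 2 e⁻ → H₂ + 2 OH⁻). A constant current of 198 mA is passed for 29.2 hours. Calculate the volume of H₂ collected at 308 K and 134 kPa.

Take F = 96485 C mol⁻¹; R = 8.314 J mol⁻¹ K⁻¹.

2.06 L

Q = I·t = 0.1980 A × 105120 s = 20810 C.
n(e⁻) = Q/F = 20810 / 96485 = 0.2157 mol.
2 electrons are transferred per H₂ molecule, so n(H₂) = 0.2157 / 2 = 0.1079 mol.
V = nRT/P = (0.1079 × 8.314 × 308) / (134 × 10³ Pa) = 0.00206 m³ = 2.06 L.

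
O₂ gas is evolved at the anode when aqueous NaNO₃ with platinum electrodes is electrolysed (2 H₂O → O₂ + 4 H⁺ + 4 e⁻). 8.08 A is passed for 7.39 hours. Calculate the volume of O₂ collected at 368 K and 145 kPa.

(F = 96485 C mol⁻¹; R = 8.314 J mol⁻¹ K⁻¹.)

11.8 L

Q = I·t = 8.080 A × 26604 s = 215000 C.
n(e⁻) = Q/F = 215000 / 96485 = 2.228 mol.
4 electrons are transferred per O₂ molecule, so n(O₂) = 2.228 / 4 = 0.5570 mol.
V = nRT/P = (0.5570 × 8.314 × 368) / (145 × 10³ Pa) = 0.0118 m³ = 11.8 L.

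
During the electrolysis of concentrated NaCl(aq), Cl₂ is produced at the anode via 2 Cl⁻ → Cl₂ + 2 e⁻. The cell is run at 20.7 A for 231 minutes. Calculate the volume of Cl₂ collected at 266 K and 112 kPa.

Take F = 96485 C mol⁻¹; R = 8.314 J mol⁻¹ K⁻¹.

29.4 L

Q = I·t = 20.70 A × 13860 s = 286900 C.
n(e⁻) = Q/F = 286900 / 96485 = 2.974 mol.
2 electrons are transferred per Cl₂ molecule, so n(Cl₂) = 2.974 / 2 = 1.487 mol.
V = nRT/P = (1.487 × 8.314 × 266) / (112 × 10³ Pa) = 0.0294 m³ = 29.4 L.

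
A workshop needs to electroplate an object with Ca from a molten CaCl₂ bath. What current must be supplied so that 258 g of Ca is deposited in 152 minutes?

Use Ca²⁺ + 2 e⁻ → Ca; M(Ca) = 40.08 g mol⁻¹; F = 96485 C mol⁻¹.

n(Ca) = 258 / 40.08 = 6.437 mol.
n(e⁻) = 2 × 6.437 = 12.87 mol.
Q = n(e⁻)·F = 12.87 × 96485 = 1242000 C.
I = Q/t = 1242000 / 9120.0 s = 136 A.

136 A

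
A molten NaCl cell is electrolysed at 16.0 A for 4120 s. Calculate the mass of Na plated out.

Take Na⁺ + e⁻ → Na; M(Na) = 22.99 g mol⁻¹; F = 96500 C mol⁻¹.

Q = I·t = 16.00 A × 4120.0 s = 65920 C.
n(e⁻) = Q/F = 65920 / 96500 = 0.6831 mol.
Na⁺ + e⁻ → Na, so n(Na) = n(e⁻)/1 = 0.6831 mol.
m = n·M = 0.6831 × 22.99 = 15.7 g.

15.7 g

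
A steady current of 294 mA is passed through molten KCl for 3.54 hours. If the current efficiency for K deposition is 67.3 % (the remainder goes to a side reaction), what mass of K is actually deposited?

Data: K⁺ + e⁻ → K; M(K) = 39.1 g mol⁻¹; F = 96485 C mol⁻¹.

Q = I·t = 0.2940 × 12744 = 3747 C.
n(e⁻) = 3747/96485 = 0.03883 mol; theoretically n(K) = 0.03883/1 = 0.03883 mol, m_theo = 1.518 g.
At 67.3 % efficiency, m_actual = 0.673 × 1.518 = 1.02 g.

1.02 g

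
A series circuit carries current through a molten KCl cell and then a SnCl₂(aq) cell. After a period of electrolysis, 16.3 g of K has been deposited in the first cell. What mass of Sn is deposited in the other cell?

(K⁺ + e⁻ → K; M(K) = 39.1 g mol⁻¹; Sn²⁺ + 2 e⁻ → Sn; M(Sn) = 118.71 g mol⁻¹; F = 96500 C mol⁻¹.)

n(K) = 16.3 / 39.1 = 0.4169 mol.
Since K⁺ + e⁻ → K, n(e⁻) passed = 1 × 0.4169 = 0.4169 mol.
Cells in series carry the same charge, so the same 0.4169 mol of electrons passes through cell 2.
Sn²⁺ + 2 e⁻ → Sn, so n(Sn) = 0.4169 / 2 = 0.2084 mol.
m(Sn) = 0.2084 × 118.71 = 24.7 g.

24.7 g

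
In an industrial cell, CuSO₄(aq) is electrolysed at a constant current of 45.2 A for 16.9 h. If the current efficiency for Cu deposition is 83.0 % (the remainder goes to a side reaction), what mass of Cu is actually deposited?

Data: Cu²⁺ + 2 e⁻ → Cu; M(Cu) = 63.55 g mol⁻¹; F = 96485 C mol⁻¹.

752 g

Q = I·t = 45.20 × 60840 = 2750000 C.
n(e⁻) = 2750000/96485 = 28.50 mol; theoretically n(Cu) = 28.50/2 = 14.25 mol, m_theo = 905.6 g.
At 83.0 % efficiency, m_actual = 0.830 × 905.6 = 752 g.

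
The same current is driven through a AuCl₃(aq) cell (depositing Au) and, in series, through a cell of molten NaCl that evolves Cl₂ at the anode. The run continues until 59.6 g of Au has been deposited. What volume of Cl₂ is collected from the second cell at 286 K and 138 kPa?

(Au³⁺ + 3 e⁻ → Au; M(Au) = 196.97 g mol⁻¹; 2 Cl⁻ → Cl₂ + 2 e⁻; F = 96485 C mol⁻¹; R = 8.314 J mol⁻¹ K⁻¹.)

n(Au) = 59.6 / 196.97 = 0.3026 mol, so n(e⁻) = 3 × 0.3026 = 0.9078 mol.
The cells are in series, so the same 0.9078 mol of electrons passes through the second cell.
2 Cl⁻ → Cl₂ + 2 e⁻ — 2 mol e⁻ per mol Cl₂, so n(Cl₂) = 0.9078/2 = 0.4539 mol.
V = nRT/P = (0.4539 × 8.314 × 286) / (138 × 10³) = 0.00782 m³ = 7.82 L.

7.82 L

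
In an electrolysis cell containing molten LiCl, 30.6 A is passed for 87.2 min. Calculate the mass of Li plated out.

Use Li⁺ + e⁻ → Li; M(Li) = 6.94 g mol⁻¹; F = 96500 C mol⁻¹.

Q = I·t = 30.60 A × 5232.0 s = 160100 C.
n(e⁻) = Q/F = 160100 / 96500 = 1.659 mol.
Li⁺ + e⁻ → Li, so n(Li) = n(e⁻)/1 = 1.659 mol.
m = n·M = 1.659 × 6.94 = 11.5 g.

11.5 g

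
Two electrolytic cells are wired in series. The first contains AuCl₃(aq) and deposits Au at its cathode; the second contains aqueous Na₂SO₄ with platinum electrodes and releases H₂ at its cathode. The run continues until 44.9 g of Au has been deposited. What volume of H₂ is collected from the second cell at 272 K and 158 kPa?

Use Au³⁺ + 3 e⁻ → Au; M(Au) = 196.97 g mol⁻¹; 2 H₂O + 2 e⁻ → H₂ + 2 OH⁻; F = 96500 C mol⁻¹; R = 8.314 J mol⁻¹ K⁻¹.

4.89 L

n(Au) = 44.9 / 196.97 = 0.2280 mol, so n(e⁻) = 3 × 0.2280 = 0.6839 mol.
The cells are in series, so the same 0.6839 mol of electrons passes through the second cell.
2 H₂O + 2 e⁻ → H₂ + 2 OH⁻ — 2 mol e⁻ per mol H₂, so n(H₂) = 0.6839/2 = 0.3419 mol.
V = nRT/P = (0.3419 × 8.314 × 272) / (158 × 10³) = 0.00489 m³ = 4.89 L.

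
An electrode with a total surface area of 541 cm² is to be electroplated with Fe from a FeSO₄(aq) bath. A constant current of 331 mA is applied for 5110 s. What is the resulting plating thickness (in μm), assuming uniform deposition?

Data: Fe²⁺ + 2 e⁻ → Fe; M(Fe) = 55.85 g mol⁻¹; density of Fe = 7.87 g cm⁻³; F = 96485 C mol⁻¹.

1.15 μm

Q = I·t = 0.3310 × 5110.0 = 1691 C; n(e⁻) = 0.01753 mol.
n(Fe) = n(e⁻)/2 = 0.008765 mol, so m = 0.008765 × 55.85 = 0.4895 g.
Volume = m/ρ = 0.4895 / 7.87 = 0.06220 cm³.
Thickness = V/A = 0.06220 / 541 = 1.15 × 10⁻⁴ cm = 1.15 μm.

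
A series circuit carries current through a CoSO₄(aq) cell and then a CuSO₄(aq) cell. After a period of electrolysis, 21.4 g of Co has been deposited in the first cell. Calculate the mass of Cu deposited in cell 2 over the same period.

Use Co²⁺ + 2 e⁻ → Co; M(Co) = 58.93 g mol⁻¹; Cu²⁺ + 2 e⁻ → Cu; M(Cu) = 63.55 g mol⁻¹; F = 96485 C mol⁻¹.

n(Co) = 21.4 / 58.93 = 0.3631 mol.
Since Co²⁺ + 2 e⁻ → Co, n(e⁻) passed = 2 × 0.3631 = 0.7263 mol.
Cells in series carry the same charge, so the same 0.7263 mol of electrons passes through cell 2.
Cu²⁺ + 2 e⁻ → Cu, so n(Cu) = 0.7263 / 2 = 0.3631 mol.
m(Cu) = 0.3631 × 63.55 = 23.1 g.

23.1 g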